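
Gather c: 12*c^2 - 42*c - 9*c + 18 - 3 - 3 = 12*c^2 - 51*c + 12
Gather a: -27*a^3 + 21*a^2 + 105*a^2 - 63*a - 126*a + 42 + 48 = -27*a^3 + 126*a^2 - 189*a + 90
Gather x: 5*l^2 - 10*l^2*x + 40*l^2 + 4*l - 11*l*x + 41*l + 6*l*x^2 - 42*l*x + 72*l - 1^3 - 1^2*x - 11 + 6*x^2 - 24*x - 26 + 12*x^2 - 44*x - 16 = 45*l^2 + 117*l + x^2*(6*l + 18) + x*(-10*l^2 - 53*l - 69) - 54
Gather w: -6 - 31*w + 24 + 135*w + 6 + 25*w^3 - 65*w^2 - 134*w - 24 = 25*w^3 - 65*w^2 - 30*w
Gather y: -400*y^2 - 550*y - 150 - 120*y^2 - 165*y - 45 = -520*y^2 - 715*y - 195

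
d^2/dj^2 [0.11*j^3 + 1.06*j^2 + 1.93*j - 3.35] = 0.66*j + 2.12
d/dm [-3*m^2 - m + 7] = -6*m - 1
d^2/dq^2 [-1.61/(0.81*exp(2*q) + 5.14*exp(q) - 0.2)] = (-1.61*(1.62*exp(q) + 5.14)*(3.24*exp(q) + 10.28)*exp(q) + (5.2164*exp(q) + 8.2754)*(0.81*exp(2*q) + 5.14*exp(q) - 0.2))*exp(q)/(0.81*exp(2*q) + 5.14*exp(q) - 0.2)^3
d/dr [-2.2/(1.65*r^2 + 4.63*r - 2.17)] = (7.26*r + 10.186)/(1.65*r^2 + 4.63*r - 2.17)^2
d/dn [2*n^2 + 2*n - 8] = 4*n + 2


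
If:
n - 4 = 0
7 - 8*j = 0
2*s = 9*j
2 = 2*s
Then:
No Solution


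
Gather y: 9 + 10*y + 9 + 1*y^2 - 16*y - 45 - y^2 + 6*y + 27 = 0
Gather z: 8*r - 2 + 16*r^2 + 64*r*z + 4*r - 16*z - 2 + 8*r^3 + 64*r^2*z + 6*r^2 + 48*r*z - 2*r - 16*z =8*r^3 + 22*r^2 + 10*r + z*(64*r^2 + 112*r - 32) - 4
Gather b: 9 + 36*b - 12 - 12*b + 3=24*b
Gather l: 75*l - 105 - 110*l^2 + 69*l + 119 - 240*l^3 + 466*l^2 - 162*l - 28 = -240*l^3 + 356*l^2 - 18*l - 14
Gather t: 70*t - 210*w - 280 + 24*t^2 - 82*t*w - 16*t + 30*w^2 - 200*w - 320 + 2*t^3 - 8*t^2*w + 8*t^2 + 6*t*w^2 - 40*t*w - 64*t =2*t^3 + t^2*(32 - 8*w) + t*(6*w^2 - 122*w - 10) + 30*w^2 - 410*w - 600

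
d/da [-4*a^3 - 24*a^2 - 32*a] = -12*a^2 - 48*a - 32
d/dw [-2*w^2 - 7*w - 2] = -4*w - 7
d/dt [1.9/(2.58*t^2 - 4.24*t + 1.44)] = (8.056 - 9.804*t)/(2.58*t^2 - 4.24*t + 1.44)^2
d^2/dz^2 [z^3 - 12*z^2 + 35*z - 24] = 6*z - 24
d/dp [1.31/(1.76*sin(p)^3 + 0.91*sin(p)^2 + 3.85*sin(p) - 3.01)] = (-2.3842*sin(p) + 3.4584*cos(2*p) - 8.5019)*cos(p)/(1.76*sin(p)^3 + 0.91*sin(p)^2 + 3.85*sin(p) - 3.01)^2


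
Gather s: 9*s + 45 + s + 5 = 10*s + 50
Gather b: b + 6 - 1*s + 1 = b - s + 7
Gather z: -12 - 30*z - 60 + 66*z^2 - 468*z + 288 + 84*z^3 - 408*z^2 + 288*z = 84*z^3 - 342*z^2 - 210*z + 216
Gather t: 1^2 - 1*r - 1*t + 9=-r - t + 10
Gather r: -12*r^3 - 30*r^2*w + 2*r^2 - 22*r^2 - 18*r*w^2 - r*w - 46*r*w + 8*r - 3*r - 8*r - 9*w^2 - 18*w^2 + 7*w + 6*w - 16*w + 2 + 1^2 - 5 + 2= -12*r^3 + r^2*(-30*w - 20) + r*(-18*w^2 - 47*w - 3) - 27*w^2 - 3*w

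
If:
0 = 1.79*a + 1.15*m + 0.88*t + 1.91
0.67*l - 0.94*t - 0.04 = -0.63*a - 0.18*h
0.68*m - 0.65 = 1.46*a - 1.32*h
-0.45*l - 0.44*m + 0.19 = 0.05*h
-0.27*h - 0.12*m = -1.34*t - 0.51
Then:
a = -0.90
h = -0.56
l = 0.38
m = 0.11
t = -0.48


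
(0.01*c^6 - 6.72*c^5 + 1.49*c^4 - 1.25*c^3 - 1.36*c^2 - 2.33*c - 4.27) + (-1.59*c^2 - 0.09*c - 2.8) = 0.01*c^6 - 6.72*c^5 + 1.49*c^4 - 1.25*c^3 - 2.95*c^2 - 2.42*c - 7.07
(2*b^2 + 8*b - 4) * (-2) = -4*b^2 - 16*b + 8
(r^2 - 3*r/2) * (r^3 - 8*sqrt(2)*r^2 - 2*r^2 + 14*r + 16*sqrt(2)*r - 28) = r^5 - 8*sqrt(2)*r^4 - 7*r^4/2 + 17*r^3 + 28*sqrt(2)*r^3 - 49*r^2 - 24*sqrt(2)*r^2 + 42*r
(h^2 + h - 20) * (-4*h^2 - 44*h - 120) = -4*h^4 - 48*h^3 - 84*h^2 + 760*h + 2400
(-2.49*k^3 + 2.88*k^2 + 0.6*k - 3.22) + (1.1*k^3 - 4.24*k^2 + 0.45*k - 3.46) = -1.39*k^3 - 1.36*k^2 + 1.05*k - 6.68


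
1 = 1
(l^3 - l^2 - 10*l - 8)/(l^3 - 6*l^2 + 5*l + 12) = (l + 2)/(l - 3)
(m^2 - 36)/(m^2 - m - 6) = (36 - m^2)/(-m^2 + m + 6)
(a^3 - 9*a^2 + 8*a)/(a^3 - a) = (a - 8)/(a + 1)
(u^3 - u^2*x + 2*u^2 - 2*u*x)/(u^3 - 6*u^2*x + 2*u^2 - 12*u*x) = (-u + x)/(-u + 6*x)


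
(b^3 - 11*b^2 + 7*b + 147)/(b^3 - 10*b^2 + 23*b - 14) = (b^2 - 4*b - 21)/(b^2 - 3*b + 2)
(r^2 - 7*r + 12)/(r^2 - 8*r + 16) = (r - 3)/(r - 4)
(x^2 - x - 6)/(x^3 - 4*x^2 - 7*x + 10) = (x - 3)/(x^2 - 6*x + 5)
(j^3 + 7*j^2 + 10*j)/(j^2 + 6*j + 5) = j*(j + 2)/(j + 1)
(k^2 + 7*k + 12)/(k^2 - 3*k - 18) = (k + 4)/(k - 6)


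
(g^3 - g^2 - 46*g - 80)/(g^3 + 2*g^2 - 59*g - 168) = (g^2 + 7*g + 10)/(g^2 + 10*g + 21)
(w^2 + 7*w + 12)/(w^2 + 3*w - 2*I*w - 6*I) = (w + 4)/(w - 2*I)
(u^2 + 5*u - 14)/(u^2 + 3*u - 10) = (u + 7)/(u + 5)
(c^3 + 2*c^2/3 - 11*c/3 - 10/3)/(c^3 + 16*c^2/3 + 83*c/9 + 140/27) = 9*(c^2 - c - 2)/(9*c^2 + 33*c + 28)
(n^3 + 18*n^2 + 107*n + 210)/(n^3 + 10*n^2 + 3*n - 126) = (n + 5)/(n - 3)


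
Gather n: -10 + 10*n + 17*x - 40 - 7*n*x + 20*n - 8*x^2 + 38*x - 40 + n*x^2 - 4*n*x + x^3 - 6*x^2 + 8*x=n*(x^2 - 11*x + 30) + x^3 - 14*x^2 + 63*x - 90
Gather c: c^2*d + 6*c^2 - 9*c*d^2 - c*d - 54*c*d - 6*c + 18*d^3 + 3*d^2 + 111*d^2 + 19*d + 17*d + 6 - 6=c^2*(d + 6) + c*(-9*d^2 - 55*d - 6) + 18*d^3 + 114*d^2 + 36*d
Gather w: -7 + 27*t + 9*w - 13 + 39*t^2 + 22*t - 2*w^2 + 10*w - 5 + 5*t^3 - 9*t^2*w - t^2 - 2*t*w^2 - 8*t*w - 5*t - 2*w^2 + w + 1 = 5*t^3 + 38*t^2 + 44*t + w^2*(-2*t - 4) + w*(-9*t^2 - 8*t + 20) - 24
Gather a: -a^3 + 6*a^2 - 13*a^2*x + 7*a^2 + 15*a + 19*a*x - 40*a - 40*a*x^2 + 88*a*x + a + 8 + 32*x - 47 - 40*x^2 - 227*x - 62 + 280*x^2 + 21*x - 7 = -a^3 + a^2*(13 - 13*x) + a*(-40*x^2 + 107*x - 24) + 240*x^2 - 174*x - 108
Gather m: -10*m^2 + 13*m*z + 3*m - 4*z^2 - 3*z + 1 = -10*m^2 + m*(13*z + 3) - 4*z^2 - 3*z + 1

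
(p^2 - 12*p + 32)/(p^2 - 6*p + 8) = (p - 8)/(p - 2)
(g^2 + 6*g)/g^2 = (g + 6)/g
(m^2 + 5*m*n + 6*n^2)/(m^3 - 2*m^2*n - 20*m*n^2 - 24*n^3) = (m + 3*n)/(m^2 - 4*m*n - 12*n^2)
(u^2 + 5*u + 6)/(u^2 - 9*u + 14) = (u^2 + 5*u + 6)/(u^2 - 9*u + 14)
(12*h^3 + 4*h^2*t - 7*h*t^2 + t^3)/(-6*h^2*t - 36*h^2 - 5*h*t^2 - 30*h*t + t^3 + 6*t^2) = (-2*h + t)/(t + 6)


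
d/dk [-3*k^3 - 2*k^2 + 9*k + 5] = -9*k^2 - 4*k + 9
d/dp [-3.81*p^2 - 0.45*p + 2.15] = -7.62*p - 0.45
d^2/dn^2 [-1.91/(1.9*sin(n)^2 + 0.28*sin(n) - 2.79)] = (27.5804*sin(n)^4 + 3.04836*sin(n)^3 - 0.721216000000005*sin(n)^2 - 4.604628*sin(n) - 20.549308)/(1.9*sin(n)^2 + 0.28*sin(n) - 2.79)^3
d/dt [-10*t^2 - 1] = -20*t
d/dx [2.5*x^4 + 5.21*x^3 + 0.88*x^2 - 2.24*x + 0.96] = 10.0*x^3 + 15.63*x^2 + 1.76*x - 2.24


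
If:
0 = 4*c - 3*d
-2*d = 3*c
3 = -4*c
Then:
No Solution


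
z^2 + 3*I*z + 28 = (z - 4*I)*(z + 7*I)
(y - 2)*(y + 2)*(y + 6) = y^3 + 6*y^2 - 4*y - 24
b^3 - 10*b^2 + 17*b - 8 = (b - 8)*(b - 1)^2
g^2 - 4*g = g*(g - 4)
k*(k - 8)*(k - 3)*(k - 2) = k^4 - 13*k^3 + 46*k^2 - 48*k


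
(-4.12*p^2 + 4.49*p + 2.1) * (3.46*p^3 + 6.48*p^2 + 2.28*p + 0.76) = -14.2552*p^5 - 11.1622*p^4 + 26.9676*p^3 + 20.714*p^2 + 8.2004*p + 1.596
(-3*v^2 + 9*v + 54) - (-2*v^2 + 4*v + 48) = -v^2 + 5*v + 6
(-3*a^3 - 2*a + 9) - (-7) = -3*a^3 - 2*a + 16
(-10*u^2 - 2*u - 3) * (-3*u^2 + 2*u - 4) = 30*u^4 - 14*u^3 + 45*u^2 + 2*u + 12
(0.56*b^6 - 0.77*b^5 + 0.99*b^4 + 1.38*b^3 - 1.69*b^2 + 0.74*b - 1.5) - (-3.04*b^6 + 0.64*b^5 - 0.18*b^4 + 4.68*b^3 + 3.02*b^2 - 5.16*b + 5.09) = 3.6*b^6 - 1.41*b^5 + 1.17*b^4 - 3.3*b^3 - 4.71*b^2 + 5.9*b - 6.59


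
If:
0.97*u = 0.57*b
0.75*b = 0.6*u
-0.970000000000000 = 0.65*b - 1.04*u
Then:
No Solution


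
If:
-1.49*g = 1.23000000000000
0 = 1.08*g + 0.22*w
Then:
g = -0.83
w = 4.05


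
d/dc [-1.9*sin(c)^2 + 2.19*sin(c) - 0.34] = (2.19 - 3.8*sin(c))*cos(c)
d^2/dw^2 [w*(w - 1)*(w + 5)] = 6*w + 8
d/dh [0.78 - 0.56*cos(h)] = 0.56*sin(h)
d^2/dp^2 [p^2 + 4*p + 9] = 2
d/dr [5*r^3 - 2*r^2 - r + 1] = 15*r^2 - 4*r - 1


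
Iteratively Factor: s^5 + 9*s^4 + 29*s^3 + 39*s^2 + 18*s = (s + 1)*(s^4 + 8*s^3 + 21*s^2 + 18*s) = s*(s + 1)*(s^3 + 8*s^2 + 21*s + 18) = s*(s + 1)*(s + 2)*(s^2 + 6*s + 9) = s*(s + 1)*(s + 2)*(s + 3)*(s + 3)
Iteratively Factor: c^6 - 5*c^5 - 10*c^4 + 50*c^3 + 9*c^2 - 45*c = (c + 1)*(c^5 - 6*c^4 - 4*c^3 + 54*c^2 - 45*c) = (c - 3)*(c + 1)*(c^4 - 3*c^3 - 13*c^2 + 15*c) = (c - 3)*(c + 1)*(c + 3)*(c^3 - 6*c^2 + 5*c) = (c - 5)*(c - 3)*(c + 1)*(c + 3)*(c^2 - c) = (c - 5)*(c - 3)*(c - 1)*(c + 1)*(c + 3)*(c)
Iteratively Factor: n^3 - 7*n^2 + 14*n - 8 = (n - 4)*(n^2 - 3*n + 2) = (n - 4)*(n - 2)*(n - 1)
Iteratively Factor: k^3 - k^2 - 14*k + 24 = (k - 2)*(k^2 + k - 12) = (k - 2)*(k + 4)*(k - 3)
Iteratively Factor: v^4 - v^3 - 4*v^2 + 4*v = (v + 2)*(v^3 - 3*v^2 + 2*v) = v*(v + 2)*(v^2 - 3*v + 2) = v*(v - 1)*(v + 2)*(v - 2)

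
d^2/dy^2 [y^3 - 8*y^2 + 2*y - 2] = 6*y - 16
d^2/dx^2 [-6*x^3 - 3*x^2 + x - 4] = -36*x - 6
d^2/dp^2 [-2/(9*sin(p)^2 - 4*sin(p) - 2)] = 4*(-162*sin(p)^4 + 54*sin(p)^3 + 199*sin(p)^2 - 104*sin(p) + 34)/(-9*sin(p)^2 + 4*sin(p) + 2)^3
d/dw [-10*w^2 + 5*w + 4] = 5 - 20*w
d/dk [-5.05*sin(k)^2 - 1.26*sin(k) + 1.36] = -(10.1*sin(k) + 1.26)*cos(k)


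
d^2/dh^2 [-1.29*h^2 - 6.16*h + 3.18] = -2.58000000000000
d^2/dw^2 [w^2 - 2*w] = 2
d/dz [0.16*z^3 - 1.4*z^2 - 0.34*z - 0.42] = 0.48*z^2 - 2.8*z - 0.34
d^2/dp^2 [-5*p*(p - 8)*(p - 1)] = 90 - 30*p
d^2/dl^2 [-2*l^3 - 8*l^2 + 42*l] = -12*l - 16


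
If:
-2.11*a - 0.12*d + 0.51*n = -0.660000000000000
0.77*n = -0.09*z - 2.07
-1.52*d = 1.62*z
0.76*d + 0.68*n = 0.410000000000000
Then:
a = -0.42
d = 2.68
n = -2.39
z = -2.52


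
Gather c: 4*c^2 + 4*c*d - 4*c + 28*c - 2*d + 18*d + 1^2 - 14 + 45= 4*c^2 + c*(4*d + 24) + 16*d + 32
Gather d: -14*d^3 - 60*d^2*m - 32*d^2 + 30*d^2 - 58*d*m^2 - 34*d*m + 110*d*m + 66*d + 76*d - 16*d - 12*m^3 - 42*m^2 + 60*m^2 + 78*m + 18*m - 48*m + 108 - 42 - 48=-14*d^3 + d^2*(-60*m - 2) + d*(-58*m^2 + 76*m + 126) - 12*m^3 + 18*m^2 + 48*m + 18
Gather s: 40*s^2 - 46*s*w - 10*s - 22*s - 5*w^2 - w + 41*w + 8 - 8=40*s^2 + s*(-46*w - 32) - 5*w^2 + 40*w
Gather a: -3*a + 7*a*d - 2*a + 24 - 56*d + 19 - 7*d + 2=a*(7*d - 5) - 63*d + 45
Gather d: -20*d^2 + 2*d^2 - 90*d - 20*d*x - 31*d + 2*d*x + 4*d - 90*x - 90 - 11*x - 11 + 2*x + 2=-18*d^2 + d*(-18*x - 117) - 99*x - 99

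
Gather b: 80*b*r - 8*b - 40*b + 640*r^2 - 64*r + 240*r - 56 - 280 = b*(80*r - 48) + 640*r^2 + 176*r - 336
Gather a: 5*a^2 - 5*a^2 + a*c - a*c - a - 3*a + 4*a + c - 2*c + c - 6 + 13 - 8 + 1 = 0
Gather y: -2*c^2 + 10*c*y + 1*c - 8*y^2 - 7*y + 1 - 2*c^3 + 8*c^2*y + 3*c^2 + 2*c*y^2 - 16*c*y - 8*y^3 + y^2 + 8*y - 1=-2*c^3 + c^2 + c - 8*y^3 + y^2*(2*c - 7) + y*(8*c^2 - 6*c + 1)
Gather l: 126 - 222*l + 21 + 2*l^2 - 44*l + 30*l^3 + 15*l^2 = 30*l^3 + 17*l^2 - 266*l + 147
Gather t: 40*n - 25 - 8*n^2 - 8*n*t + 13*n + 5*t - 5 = -8*n^2 + 53*n + t*(5 - 8*n) - 30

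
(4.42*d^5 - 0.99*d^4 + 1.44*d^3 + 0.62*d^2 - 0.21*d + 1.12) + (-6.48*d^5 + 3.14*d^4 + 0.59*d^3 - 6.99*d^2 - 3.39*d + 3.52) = -2.06*d^5 + 2.15*d^4 + 2.03*d^3 - 6.37*d^2 - 3.6*d + 4.64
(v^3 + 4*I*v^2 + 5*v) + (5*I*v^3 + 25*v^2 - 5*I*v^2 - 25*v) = v^3 + 5*I*v^3 + 25*v^2 - I*v^2 - 20*v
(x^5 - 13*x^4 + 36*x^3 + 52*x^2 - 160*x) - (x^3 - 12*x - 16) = x^5 - 13*x^4 + 35*x^3 + 52*x^2 - 148*x + 16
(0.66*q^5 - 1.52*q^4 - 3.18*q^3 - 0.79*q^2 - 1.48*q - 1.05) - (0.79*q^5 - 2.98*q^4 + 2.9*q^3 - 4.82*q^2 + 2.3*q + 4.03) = -0.13*q^5 + 1.46*q^4 - 6.08*q^3 + 4.03*q^2 - 3.78*q - 5.08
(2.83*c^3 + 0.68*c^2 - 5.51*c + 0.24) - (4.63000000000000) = 2.83*c^3 + 0.68*c^2 - 5.51*c - 4.39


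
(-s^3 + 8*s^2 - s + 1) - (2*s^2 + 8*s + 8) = -s^3 + 6*s^2 - 9*s - 7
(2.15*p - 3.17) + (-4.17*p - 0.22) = -2.02*p - 3.39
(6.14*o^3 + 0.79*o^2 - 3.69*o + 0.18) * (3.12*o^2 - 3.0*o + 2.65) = 19.1568*o^5 - 15.9552*o^4 + 2.3882*o^3 + 13.7251*o^2 - 10.3185*o + 0.477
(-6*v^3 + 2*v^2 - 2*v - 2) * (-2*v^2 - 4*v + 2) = 12*v^5 + 20*v^4 - 16*v^3 + 16*v^2 + 4*v - 4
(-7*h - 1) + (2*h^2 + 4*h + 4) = 2*h^2 - 3*h + 3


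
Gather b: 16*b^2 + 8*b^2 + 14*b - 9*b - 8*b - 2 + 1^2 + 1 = 24*b^2 - 3*b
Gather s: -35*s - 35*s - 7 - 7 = -70*s - 14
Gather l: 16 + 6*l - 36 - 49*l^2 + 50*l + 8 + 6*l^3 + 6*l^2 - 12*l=6*l^3 - 43*l^2 + 44*l - 12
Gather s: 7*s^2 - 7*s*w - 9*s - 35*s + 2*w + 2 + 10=7*s^2 + s*(-7*w - 44) + 2*w + 12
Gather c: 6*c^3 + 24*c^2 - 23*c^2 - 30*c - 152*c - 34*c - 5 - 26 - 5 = 6*c^3 + c^2 - 216*c - 36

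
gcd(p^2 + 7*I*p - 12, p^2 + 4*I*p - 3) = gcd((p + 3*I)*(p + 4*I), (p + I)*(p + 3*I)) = p + 3*I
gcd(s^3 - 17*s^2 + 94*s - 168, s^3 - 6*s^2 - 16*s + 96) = s^2 - 10*s + 24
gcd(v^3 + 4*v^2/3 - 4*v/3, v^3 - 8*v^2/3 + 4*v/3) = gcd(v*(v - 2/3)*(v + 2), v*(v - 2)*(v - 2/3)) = v^2 - 2*v/3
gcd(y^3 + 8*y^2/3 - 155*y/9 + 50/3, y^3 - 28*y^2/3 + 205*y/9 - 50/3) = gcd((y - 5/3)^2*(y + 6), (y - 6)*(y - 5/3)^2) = y^2 - 10*y/3 + 25/9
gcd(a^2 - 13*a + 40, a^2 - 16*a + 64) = a - 8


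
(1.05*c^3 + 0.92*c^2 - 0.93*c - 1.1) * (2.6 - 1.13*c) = -1.1865*c^4 + 1.6904*c^3 + 3.4429*c^2 - 1.175*c - 2.86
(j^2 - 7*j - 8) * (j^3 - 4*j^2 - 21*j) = j^5 - 11*j^4 - j^3 + 179*j^2 + 168*j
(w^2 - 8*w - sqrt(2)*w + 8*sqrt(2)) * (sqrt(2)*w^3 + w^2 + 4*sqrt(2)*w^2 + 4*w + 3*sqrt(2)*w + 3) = sqrt(2)*w^5 - 4*sqrt(2)*w^4 - w^4 - 30*sqrt(2)*w^3 + 4*w^3 - 20*sqrt(2)*w^2 + 29*w^2 + 24*w + 29*sqrt(2)*w + 24*sqrt(2)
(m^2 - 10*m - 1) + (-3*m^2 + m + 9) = -2*m^2 - 9*m + 8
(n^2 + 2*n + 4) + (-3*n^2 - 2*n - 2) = 2 - 2*n^2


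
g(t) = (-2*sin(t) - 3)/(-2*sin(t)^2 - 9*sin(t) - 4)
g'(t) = (4*sin(t)*cos(t) + 9*cos(t))*(-2*sin(t) - 3)/(-2*sin(t)^2 - 9*sin(t) - 4)^2 - 2*cos(t)/(-2*sin(t)^2 - 9*sin(t) - 4)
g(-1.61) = -0.33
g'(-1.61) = 0.05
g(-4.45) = 0.34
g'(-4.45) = 0.04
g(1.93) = 0.34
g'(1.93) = 0.06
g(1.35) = 0.34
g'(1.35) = -0.04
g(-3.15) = 0.74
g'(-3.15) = 1.15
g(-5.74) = 0.44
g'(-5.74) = -0.27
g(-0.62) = -3.32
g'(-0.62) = -35.46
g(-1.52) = -0.33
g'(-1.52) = -0.06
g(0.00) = 0.75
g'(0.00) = -1.19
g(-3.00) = 0.98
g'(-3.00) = 2.24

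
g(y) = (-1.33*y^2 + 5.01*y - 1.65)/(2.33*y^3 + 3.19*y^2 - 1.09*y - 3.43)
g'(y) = (5.01 - 2.66*y)/(2.33*y^3 + 3.19*y^2 - 1.09*y - 3.43) + (-6.99*y^2 - 6.38*y + 1.09)*(-1.33*y^2 + 5.01*y - 1.65)/(2.33*y^3 + 3.19*y^2 - 1.09*y - 3.43)^2 = (3.0989*y^4 - 23.3466*y^3 - 2.9987*y^2 + 19.6508*y - 18.9828)/(5.4289*y^6 + 14.8654*y^5 + 5.0967*y^4 - 22.938*y^3 - 20.6953*y^2 + 7.4774*y + 11.7649)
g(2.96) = 0.02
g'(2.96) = -0.05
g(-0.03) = 0.53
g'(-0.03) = -1.70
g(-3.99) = 0.44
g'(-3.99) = 0.23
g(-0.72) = 3.20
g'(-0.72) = -7.26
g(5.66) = -0.03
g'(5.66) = -0.00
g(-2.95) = 0.87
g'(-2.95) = 0.70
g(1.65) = 0.22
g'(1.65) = -0.40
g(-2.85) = 0.94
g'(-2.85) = 0.80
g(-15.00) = 0.05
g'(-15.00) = 0.00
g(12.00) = -0.03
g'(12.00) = 0.00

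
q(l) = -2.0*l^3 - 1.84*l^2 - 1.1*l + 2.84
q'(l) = -6.0*l^2 - 3.68*l - 1.1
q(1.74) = -15.18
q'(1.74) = -25.67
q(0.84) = -0.57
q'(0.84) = -8.42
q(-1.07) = 4.36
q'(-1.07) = -4.03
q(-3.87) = 95.46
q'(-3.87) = -76.72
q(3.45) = -104.98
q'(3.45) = -85.21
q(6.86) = -736.95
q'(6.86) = -308.70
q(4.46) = -216.10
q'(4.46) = -136.86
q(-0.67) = 3.35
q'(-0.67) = -1.33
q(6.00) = -502.00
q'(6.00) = -239.18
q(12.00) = -3731.32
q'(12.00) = -909.26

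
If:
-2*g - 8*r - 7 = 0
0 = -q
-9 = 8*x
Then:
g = -4*r - 7/2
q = 0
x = -9/8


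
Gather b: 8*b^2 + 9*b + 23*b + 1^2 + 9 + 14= 8*b^2 + 32*b + 24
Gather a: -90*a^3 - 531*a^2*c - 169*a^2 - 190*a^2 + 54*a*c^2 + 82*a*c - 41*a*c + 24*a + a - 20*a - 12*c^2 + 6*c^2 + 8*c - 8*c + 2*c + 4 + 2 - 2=-90*a^3 + a^2*(-531*c - 359) + a*(54*c^2 + 41*c + 5) - 6*c^2 + 2*c + 4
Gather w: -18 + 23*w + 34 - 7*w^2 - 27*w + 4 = -7*w^2 - 4*w + 20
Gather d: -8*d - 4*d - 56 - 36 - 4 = -12*d - 96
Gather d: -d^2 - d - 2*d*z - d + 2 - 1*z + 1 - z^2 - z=-d^2 + d*(-2*z - 2) - z^2 - 2*z + 3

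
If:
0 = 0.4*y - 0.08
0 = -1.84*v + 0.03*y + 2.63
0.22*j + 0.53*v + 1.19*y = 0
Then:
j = -4.53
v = 1.43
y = 0.20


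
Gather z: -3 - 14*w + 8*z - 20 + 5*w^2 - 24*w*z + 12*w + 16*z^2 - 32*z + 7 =5*w^2 - 2*w + 16*z^2 + z*(-24*w - 24) - 16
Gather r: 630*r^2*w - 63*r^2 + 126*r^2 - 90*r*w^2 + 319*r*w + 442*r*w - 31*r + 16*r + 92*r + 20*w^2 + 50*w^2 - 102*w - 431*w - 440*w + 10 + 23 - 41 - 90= r^2*(630*w + 63) + r*(-90*w^2 + 761*w + 77) + 70*w^2 - 973*w - 98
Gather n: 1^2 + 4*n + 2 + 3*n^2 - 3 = 3*n^2 + 4*n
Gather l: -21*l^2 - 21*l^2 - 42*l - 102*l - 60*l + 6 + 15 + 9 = -42*l^2 - 204*l + 30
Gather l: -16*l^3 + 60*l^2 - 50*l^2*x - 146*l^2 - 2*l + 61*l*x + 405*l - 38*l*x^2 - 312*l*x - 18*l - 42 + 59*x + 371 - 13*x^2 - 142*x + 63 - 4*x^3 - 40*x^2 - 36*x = -16*l^3 + l^2*(-50*x - 86) + l*(-38*x^2 - 251*x + 385) - 4*x^3 - 53*x^2 - 119*x + 392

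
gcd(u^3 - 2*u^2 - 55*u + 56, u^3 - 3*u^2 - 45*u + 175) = u + 7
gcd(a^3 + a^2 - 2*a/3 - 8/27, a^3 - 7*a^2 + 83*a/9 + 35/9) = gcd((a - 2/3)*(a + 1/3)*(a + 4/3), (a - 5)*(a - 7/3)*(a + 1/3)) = a + 1/3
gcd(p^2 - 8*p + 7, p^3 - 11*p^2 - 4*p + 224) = p - 7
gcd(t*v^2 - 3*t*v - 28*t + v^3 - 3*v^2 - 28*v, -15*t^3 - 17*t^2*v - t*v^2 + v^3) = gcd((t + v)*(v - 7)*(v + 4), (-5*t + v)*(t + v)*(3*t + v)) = t + v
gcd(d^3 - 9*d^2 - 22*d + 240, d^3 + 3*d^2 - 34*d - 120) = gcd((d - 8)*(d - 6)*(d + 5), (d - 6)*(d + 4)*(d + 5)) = d^2 - d - 30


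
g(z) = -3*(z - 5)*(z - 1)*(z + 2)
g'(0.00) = 21.00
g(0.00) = -30.00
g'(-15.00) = -2364.00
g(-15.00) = 12480.00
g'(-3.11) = -140.69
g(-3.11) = 111.00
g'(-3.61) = -182.93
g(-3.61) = 191.71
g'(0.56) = 31.62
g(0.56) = -15.00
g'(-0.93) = -9.10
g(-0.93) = -36.74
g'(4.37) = -45.99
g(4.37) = 40.57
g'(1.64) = 36.15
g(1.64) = 23.48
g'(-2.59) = -101.53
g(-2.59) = 48.23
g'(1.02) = 36.12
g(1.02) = 0.72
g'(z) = -3*(z - 5)*(z - 1) - 3*(z - 5)*(z + 2) - 3*(z - 1)*(z + 2) = -9*z^2 + 24*z + 21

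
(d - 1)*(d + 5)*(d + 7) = d^3 + 11*d^2 + 23*d - 35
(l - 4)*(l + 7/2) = l^2 - l/2 - 14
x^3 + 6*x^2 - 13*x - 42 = (x - 3)*(x + 2)*(x + 7)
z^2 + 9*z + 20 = (z + 4)*(z + 5)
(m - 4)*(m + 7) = m^2 + 3*m - 28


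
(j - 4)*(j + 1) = j^2 - 3*j - 4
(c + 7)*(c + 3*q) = c^2 + 3*c*q + 7*c + 21*q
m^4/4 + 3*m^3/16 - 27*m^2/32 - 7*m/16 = m*(m/4 + 1/2)*(m - 7/4)*(m + 1/2)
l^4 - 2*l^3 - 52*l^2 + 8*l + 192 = (l - 8)*(l - 2)*(l + 2)*(l + 6)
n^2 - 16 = (n - 4)*(n + 4)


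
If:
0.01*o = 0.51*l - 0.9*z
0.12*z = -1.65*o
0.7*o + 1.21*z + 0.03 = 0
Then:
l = -0.05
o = 0.00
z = -0.03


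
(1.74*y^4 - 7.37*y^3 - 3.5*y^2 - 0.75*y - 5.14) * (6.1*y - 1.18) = 10.614*y^5 - 47.0102*y^4 - 12.6534*y^3 - 0.444999999999999*y^2 - 30.469*y + 6.0652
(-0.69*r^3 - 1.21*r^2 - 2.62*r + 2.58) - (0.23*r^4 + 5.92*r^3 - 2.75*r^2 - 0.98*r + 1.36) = -0.23*r^4 - 6.61*r^3 + 1.54*r^2 - 1.64*r + 1.22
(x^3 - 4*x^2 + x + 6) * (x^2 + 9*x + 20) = x^5 + 5*x^4 - 15*x^3 - 65*x^2 + 74*x + 120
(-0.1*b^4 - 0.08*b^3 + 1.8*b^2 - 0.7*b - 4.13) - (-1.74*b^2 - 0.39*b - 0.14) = -0.1*b^4 - 0.08*b^3 + 3.54*b^2 - 0.31*b - 3.99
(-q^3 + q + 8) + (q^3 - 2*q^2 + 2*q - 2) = -2*q^2 + 3*q + 6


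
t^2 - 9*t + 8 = (t - 8)*(t - 1)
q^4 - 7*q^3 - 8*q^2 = q^2*(q - 8)*(q + 1)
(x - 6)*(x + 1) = x^2 - 5*x - 6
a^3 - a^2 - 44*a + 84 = (a - 6)*(a - 2)*(a + 7)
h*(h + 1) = h^2 + h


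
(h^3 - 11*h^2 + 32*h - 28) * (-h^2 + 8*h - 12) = -h^5 + 19*h^4 - 132*h^3 + 416*h^2 - 608*h + 336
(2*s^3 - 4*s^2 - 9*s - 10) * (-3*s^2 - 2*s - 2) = -6*s^5 + 8*s^4 + 31*s^3 + 56*s^2 + 38*s + 20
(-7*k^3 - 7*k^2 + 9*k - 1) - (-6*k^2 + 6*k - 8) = -7*k^3 - k^2 + 3*k + 7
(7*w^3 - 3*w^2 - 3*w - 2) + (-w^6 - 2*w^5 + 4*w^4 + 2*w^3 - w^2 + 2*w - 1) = -w^6 - 2*w^5 + 4*w^4 + 9*w^3 - 4*w^2 - w - 3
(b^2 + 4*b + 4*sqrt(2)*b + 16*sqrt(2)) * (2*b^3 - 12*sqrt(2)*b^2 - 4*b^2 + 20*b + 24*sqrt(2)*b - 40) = 2*b^5 - 4*sqrt(2)*b^4 + 4*b^4 - 92*b^3 - 8*sqrt(2)*b^3 - 152*b^2 + 112*sqrt(2)*b^2 + 160*sqrt(2)*b + 608*b - 640*sqrt(2)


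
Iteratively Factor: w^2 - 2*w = (w)*(w - 2)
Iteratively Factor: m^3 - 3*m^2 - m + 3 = (m - 3)*(m^2 - 1) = (m - 3)*(m - 1)*(m + 1)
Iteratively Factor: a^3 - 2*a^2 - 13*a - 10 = (a + 1)*(a^2 - 3*a - 10) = (a + 1)*(a + 2)*(a - 5)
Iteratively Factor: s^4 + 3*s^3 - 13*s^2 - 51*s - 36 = (s + 3)*(s^3 - 13*s - 12) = (s - 4)*(s + 3)*(s^2 + 4*s + 3) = (s - 4)*(s + 1)*(s + 3)*(s + 3)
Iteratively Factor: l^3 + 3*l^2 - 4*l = (l - 1)*(l^2 + 4*l) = l*(l - 1)*(l + 4)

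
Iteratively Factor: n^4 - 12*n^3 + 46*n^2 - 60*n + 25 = (n - 1)*(n^3 - 11*n^2 + 35*n - 25) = (n - 1)^2*(n^2 - 10*n + 25) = (n - 5)*(n - 1)^2*(n - 5)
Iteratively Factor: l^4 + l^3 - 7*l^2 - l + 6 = (l - 2)*(l^3 + 3*l^2 - l - 3) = (l - 2)*(l + 1)*(l^2 + 2*l - 3) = (l - 2)*(l - 1)*(l + 1)*(l + 3)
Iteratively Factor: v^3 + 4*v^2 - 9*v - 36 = (v - 3)*(v^2 + 7*v + 12) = (v - 3)*(v + 4)*(v + 3)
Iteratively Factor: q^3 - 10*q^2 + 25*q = (q - 5)*(q^2 - 5*q) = q*(q - 5)*(q - 5)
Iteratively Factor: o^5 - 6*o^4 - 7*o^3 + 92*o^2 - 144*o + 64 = (o + 4)*(o^4 - 10*o^3 + 33*o^2 - 40*o + 16) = (o - 4)*(o + 4)*(o^3 - 6*o^2 + 9*o - 4) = (o - 4)^2*(o + 4)*(o^2 - 2*o + 1) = (o - 4)^2*(o - 1)*(o + 4)*(o - 1)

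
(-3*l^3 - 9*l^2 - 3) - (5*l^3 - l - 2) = -8*l^3 - 9*l^2 + l - 1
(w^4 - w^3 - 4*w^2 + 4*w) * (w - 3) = w^5 - 4*w^4 - w^3 + 16*w^2 - 12*w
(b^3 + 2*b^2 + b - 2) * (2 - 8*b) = -8*b^4 - 14*b^3 - 4*b^2 + 18*b - 4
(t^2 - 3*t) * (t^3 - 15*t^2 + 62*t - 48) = t^5 - 18*t^4 + 107*t^3 - 234*t^2 + 144*t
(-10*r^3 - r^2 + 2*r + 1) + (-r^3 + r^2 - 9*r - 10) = -11*r^3 - 7*r - 9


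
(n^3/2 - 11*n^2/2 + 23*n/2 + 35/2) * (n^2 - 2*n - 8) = n^5/2 - 13*n^4/2 + 37*n^3/2 + 77*n^2/2 - 127*n - 140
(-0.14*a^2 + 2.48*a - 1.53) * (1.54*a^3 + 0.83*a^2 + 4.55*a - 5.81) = -0.2156*a^5 + 3.703*a^4 - 0.934800000000001*a^3 + 10.8275*a^2 - 21.3703*a + 8.8893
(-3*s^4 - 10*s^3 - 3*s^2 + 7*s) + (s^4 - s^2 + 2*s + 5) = -2*s^4 - 10*s^3 - 4*s^2 + 9*s + 5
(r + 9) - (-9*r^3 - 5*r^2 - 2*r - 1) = 9*r^3 + 5*r^2 + 3*r + 10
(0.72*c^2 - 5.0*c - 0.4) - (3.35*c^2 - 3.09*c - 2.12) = -2.63*c^2 - 1.91*c + 1.72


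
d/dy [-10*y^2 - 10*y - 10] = -20*y - 10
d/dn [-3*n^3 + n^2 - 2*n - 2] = -9*n^2 + 2*n - 2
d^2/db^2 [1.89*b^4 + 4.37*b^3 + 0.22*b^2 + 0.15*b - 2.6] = 22.68*b^2 + 26.22*b + 0.44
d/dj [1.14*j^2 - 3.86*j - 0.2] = 2.28*j - 3.86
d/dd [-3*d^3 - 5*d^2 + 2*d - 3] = -9*d^2 - 10*d + 2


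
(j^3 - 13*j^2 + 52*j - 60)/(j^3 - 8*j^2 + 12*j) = (j - 5)/j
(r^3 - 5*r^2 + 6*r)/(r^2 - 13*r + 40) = r*(r^2 - 5*r + 6)/(r^2 - 13*r + 40)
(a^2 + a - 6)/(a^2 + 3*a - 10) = (a + 3)/(a + 5)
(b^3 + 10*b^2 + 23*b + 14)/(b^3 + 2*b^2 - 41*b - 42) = (b + 2)/(b - 6)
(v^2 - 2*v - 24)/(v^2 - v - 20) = (v - 6)/(v - 5)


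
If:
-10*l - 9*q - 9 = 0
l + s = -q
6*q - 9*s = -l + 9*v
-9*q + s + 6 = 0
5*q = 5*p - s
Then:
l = -144/91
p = 12/13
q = 69/91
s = 75/91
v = -45/91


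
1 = 1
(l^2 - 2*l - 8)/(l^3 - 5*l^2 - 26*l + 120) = (l + 2)/(l^2 - l - 30)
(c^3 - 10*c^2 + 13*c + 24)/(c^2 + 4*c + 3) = (c^2 - 11*c + 24)/(c + 3)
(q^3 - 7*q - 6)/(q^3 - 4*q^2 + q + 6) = (q + 2)/(q - 2)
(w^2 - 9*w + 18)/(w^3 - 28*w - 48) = (w - 3)/(w^2 + 6*w + 8)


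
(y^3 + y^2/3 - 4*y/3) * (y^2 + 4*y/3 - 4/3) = y^5 + 5*y^4/3 - 20*y^3/9 - 20*y^2/9 + 16*y/9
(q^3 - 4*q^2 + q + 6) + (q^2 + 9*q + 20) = q^3 - 3*q^2 + 10*q + 26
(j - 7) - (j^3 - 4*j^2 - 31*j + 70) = -j^3 + 4*j^2 + 32*j - 77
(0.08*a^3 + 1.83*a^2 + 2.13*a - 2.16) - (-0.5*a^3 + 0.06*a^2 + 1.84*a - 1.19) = 0.58*a^3 + 1.77*a^2 + 0.29*a - 0.97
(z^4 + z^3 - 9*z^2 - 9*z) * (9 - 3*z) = -3*z^5 + 6*z^4 + 36*z^3 - 54*z^2 - 81*z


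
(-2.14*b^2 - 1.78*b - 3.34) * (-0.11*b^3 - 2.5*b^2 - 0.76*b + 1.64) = 0.2354*b^5 + 5.5458*b^4 + 6.4438*b^3 + 6.1932*b^2 - 0.3808*b - 5.4776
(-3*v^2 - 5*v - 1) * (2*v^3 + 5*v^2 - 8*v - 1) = -6*v^5 - 25*v^4 - 3*v^3 + 38*v^2 + 13*v + 1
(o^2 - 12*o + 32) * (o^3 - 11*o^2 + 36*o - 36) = o^5 - 23*o^4 + 200*o^3 - 820*o^2 + 1584*o - 1152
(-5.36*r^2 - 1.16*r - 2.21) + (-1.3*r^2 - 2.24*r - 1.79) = -6.66*r^2 - 3.4*r - 4.0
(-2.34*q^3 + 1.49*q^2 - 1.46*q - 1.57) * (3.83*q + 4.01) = -8.9622*q^4 - 3.6767*q^3 + 0.3831*q^2 - 11.8677*q - 6.2957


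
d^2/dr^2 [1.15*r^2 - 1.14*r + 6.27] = 2.30000000000000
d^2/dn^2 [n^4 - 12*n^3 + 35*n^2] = 12*n^2 - 72*n + 70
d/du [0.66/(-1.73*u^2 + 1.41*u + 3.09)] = (2.2836*u - 0.9306)/(-1.73*u^2 + 1.41*u + 3.09)^2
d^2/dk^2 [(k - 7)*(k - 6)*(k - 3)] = 6*k - 32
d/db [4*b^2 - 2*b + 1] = 8*b - 2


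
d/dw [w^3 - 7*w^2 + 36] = w*(3*w - 14)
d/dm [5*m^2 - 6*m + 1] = 10*m - 6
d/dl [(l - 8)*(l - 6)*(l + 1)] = 3*l^2 - 26*l + 34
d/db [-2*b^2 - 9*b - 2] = -4*b - 9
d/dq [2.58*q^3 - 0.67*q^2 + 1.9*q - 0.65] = 7.74*q^2 - 1.34*q + 1.9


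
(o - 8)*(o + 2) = o^2 - 6*o - 16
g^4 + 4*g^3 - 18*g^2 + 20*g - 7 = (g - 1)^3*(g + 7)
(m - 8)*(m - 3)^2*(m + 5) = m^4 - 9*m^3 - 13*m^2 + 213*m - 360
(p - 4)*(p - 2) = p^2 - 6*p + 8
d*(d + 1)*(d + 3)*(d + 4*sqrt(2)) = d^4 + 4*d^3 + 4*sqrt(2)*d^3 + 3*d^2 + 16*sqrt(2)*d^2 + 12*sqrt(2)*d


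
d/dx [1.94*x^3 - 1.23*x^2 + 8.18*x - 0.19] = 5.82*x^2 - 2.46*x + 8.18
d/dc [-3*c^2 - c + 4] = -6*c - 1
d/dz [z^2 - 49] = 2*z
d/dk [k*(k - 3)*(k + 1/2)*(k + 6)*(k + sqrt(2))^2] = 6*k^5 + 10*sqrt(2)*k^4 + 35*k^4/2 - 58*k^3 + 28*sqrt(2)*k^3 - 99*sqrt(2)*k^2 - 6*k^2 - 66*k - 36*sqrt(2)*k - 18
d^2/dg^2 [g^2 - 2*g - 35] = 2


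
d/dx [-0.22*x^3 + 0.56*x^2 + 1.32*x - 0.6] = -0.66*x^2 + 1.12*x + 1.32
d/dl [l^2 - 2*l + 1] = 2*l - 2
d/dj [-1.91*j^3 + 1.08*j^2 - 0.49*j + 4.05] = -5.73*j^2 + 2.16*j - 0.49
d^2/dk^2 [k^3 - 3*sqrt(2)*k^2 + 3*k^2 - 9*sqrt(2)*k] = 6*k - 6*sqrt(2) + 6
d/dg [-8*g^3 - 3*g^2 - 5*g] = -24*g^2 - 6*g - 5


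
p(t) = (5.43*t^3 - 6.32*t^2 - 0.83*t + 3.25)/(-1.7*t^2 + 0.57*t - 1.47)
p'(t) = (3.4*t - 0.57)*(5.43*t^3 - 6.32*t^2 - 0.83*t + 3.25)/(-1.7*t^2 + 0.57*t - 1.47)^2 + (16.29*t^2 - 12.64*t - 0.83)/(-1.7*t^2 + 0.57*t - 1.47)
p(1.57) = -1.55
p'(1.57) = -2.54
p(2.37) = -3.94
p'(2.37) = -3.23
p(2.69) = -4.98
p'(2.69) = -3.29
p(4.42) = -10.73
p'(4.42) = -3.31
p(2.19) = -3.36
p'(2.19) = -3.16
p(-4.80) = 17.04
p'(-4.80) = -3.40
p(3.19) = -6.64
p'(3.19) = -3.33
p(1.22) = -0.81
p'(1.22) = -1.54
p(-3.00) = 10.70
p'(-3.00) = -3.70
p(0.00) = -2.21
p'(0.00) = -0.29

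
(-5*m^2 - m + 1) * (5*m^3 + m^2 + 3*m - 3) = -25*m^5 - 10*m^4 - 11*m^3 + 13*m^2 + 6*m - 3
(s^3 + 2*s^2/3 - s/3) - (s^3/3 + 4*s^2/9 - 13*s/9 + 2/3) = 2*s^3/3 + 2*s^2/9 + 10*s/9 - 2/3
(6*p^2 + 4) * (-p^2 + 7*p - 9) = -6*p^4 + 42*p^3 - 58*p^2 + 28*p - 36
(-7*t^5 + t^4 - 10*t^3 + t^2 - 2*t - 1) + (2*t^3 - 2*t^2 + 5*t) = -7*t^5 + t^4 - 8*t^3 - t^2 + 3*t - 1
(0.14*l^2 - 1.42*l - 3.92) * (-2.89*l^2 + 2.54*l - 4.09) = -0.4046*l^4 + 4.4594*l^3 + 7.1494*l^2 - 4.149*l + 16.0328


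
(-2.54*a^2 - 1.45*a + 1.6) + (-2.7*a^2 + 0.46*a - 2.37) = -5.24*a^2 - 0.99*a - 0.77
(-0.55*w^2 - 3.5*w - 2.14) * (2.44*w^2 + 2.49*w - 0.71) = -1.342*w^4 - 9.9095*w^3 - 13.5461*w^2 - 2.8436*w + 1.5194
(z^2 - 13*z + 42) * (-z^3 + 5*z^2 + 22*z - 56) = -z^5 + 18*z^4 - 85*z^3 - 132*z^2 + 1652*z - 2352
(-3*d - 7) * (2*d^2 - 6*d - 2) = -6*d^3 + 4*d^2 + 48*d + 14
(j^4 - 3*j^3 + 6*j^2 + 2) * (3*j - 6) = 3*j^5 - 15*j^4 + 36*j^3 - 36*j^2 + 6*j - 12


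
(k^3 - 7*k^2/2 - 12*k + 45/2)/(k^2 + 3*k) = k - 13/2 + 15/(2*k)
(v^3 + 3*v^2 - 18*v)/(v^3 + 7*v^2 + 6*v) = (v - 3)/(v + 1)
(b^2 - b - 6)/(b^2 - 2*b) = (b^2 - b - 6)/(b*(b - 2))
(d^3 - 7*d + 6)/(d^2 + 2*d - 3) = d - 2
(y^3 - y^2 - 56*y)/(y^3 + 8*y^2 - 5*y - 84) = y*(y - 8)/(y^2 + y - 12)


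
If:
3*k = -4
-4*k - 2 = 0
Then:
No Solution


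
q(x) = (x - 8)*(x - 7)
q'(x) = 2*x - 15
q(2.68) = 22.98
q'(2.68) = -9.64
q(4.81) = 6.99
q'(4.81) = -5.38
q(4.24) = 10.38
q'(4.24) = -6.52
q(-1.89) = 87.92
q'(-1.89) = -18.78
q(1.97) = 30.33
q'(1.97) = -11.06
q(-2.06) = 91.14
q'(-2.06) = -19.12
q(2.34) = 26.38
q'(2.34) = -10.32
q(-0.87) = 69.81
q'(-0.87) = -16.74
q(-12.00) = 380.00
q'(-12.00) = -39.00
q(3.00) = 20.00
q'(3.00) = -9.00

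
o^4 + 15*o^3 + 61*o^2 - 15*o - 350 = (o - 2)*(o + 5)^2*(o + 7)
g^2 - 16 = (g - 4)*(g + 4)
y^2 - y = y*(y - 1)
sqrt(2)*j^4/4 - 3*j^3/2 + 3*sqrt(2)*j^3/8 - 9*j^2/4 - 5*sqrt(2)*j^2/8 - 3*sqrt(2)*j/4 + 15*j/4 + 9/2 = (j/2 + 1/2)*(j - 3/2)*(j - 3*sqrt(2))*(sqrt(2)*j/2 + sqrt(2))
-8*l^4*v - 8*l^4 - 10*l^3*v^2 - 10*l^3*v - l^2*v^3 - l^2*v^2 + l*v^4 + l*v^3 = (-4*l + v)*(l + v)*(2*l + v)*(l*v + l)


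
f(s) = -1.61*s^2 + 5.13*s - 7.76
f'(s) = 5.13 - 3.22*s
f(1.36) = -3.76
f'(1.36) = 0.75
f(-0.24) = -9.08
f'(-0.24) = 5.90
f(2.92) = -6.51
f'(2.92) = -4.27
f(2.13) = -4.14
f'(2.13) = -1.73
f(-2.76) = -34.18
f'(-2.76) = 14.02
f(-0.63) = -11.63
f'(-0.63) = 7.16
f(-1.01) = -14.58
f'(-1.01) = 8.38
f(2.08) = -4.06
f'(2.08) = -1.57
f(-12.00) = -301.16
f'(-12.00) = 43.77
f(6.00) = -34.94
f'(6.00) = -14.19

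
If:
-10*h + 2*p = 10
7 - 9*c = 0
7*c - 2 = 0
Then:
No Solution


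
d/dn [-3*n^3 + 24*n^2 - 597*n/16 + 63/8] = -9*n^2 + 48*n - 597/16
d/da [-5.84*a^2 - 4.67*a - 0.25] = -11.68*a - 4.67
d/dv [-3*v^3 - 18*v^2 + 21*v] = -9*v^2 - 36*v + 21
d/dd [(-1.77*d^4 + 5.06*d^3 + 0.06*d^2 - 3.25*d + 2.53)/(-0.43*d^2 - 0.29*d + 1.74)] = (1.5222*d^5 - 0.6359*d^4 - 15.254*d^3 + 24.9983*d^2 + 2.3846*d - 4.9213)/(0.1849*d^4 + 0.2494*d^3 - 1.4123*d^2 - 1.0092*d + 3.0276)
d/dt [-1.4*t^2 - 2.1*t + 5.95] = -2.8*t - 2.1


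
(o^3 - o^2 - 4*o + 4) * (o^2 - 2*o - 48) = o^5 - 3*o^4 - 50*o^3 + 60*o^2 + 184*o - 192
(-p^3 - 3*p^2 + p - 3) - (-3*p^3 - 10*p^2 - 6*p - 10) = 2*p^3 + 7*p^2 + 7*p + 7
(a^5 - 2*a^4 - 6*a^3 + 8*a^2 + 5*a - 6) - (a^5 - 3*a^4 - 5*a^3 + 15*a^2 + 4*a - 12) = a^4 - a^3 - 7*a^2 + a + 6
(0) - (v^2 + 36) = -v^2 - 36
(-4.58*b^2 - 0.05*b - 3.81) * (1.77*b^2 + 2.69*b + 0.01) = -8.1066*b^4 - 12.4087*b^3 - 6.924*b^2 - 10.2494*b - 0.0381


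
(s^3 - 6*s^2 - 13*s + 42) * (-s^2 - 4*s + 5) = -s^5 + 2*s^4 + 42*s^3 - 20*s^2 - 233*s + 210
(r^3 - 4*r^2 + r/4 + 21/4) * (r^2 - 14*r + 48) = r^5 - 18*r^4 + 417*r^3/4 - 761*r^2/4 - 123*r/2 + 252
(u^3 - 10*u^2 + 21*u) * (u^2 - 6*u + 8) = u^5 - 16*u^4 + 89*u^3 - 206*u^2 + 168*u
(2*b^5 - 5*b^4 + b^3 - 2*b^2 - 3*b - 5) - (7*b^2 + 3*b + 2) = 2*b^5 - 5*b^4 + b^3 - 9*b^2 - 6*b - 7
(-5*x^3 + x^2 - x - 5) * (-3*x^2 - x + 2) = 15*x^5 + 2*x^4 - 8*x^3 + 18*x^2 + 3*x - 10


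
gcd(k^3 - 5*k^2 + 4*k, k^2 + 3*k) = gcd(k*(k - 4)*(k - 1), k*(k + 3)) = k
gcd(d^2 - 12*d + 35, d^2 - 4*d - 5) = d - 5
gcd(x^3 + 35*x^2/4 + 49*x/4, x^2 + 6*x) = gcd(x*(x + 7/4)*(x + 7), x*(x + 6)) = x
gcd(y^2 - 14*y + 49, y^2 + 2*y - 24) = 1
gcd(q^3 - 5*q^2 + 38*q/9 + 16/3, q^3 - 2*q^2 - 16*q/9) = q^2 - 2*q - 16/9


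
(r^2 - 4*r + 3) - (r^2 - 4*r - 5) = 8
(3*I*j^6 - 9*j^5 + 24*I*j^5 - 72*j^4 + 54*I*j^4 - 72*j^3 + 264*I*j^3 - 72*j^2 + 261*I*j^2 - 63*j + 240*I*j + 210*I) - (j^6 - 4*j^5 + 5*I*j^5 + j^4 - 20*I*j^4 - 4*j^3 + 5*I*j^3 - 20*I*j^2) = -j^6 + 3*I*j^6 - 5*j^5 + 19*I*j^5 - 73*j^4 + 74*I*j^4 - 68*j^3 + 259*I*j^3 - 72*j^2 + 281*I*j^2 - 63*j + 240*I*j + 210*I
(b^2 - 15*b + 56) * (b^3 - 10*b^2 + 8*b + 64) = b^5 - 25*b^4 + 214*b^3 - 616*b^2 - 512*b + 3584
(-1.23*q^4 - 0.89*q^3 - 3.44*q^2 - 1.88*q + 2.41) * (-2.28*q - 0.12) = 2.8044*q^5 + 2.1768*q^4 + 7.95*q^3 + 4.6992*q^2 - 5.2692*q - 0.2892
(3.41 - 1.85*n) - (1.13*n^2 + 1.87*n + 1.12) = -1.13*n^2 - 3.72*n + 2.29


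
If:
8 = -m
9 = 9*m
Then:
No Solution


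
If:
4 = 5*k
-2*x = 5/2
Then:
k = 4/5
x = -5/4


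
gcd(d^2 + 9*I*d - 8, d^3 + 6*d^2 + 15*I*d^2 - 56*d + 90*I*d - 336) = d + 8*I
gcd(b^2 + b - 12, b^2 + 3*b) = 1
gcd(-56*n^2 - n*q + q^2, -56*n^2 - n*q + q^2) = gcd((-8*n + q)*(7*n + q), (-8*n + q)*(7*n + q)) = -56*n^2 - n*q + q^2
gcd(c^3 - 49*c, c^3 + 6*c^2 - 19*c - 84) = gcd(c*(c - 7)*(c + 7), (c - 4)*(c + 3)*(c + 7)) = c + 7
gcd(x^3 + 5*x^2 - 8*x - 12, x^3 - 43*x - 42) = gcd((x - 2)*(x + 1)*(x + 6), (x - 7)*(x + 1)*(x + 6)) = x^2 + 7*x + 6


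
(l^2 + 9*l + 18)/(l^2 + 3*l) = (l + 6)/l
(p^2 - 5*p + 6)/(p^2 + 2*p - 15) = (p - 2)/(p + 5)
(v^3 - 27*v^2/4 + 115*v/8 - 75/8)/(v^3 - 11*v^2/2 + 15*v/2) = (v - 5/4)/v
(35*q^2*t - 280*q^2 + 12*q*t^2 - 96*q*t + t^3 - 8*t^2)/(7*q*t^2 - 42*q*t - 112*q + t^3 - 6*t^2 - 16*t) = (5*q + t)/(t + 2)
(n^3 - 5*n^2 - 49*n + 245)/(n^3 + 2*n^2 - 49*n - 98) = (n - 5)/(n + 2)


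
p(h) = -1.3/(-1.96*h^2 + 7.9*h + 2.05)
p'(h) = -1.3*(3.92*h - 7.9)/(-1.96*h^2 + 7.9*h + 2.05)^2 = (10.27 - 5.096*h)/(-1.96*h^2 + 7.9*h + 2.05)^2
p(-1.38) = 0.10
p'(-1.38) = 0.11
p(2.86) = -0.15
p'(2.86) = -0.06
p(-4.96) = 0.02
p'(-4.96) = 0.00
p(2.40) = -0.13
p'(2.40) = -0.02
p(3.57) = -0.25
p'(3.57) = -0.28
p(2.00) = -0.13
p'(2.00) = 0.00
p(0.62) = -0.21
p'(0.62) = 0.19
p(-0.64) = 0.34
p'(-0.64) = 0.93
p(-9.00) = 0.01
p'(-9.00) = 0.00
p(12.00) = 0.01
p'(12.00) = -0.00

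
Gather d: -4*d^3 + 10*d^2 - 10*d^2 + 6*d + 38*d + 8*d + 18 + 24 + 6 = -4*d^3 + 52*d + 48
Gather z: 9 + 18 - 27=0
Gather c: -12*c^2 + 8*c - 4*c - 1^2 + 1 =-12*c^2 + 4*c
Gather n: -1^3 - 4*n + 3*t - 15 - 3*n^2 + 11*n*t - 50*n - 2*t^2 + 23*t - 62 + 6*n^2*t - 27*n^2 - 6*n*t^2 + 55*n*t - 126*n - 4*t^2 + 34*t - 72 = n^2*(6*t - 30) + n*(-6*t^2 + 66*t - 180) - 6*t^2 + 60*t - 150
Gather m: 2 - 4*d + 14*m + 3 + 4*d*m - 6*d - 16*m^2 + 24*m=-10*d - 16*m^2 + m*(4*d + 38) + 5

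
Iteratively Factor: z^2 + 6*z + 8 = (z + 4)*(z + 2)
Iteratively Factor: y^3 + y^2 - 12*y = (y)*(y^2 + y - 12) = y*(y + 4)*(y - 3)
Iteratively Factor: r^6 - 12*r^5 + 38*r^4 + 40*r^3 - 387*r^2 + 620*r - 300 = (r - 5)*(r^5 - 7*r^4 + 3*r^3 + 55*r^2 - 112*r + 60) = (r - 5)*(r - 1)*(r^4 - 6*r^3 - 3*r^2 + 52*r - 60) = (r - 5)^2*(r - 1)*(r^3 - r^2 - 8*r + 12) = (r - 5)^2*(r - 1)*(r + 3)*(r^2 - 4*r + 4) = (r - 5)^2*(r - 2)*(r - 1)*(r + 3)*(r - 2)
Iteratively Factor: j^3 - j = (j + 1)*(j^2 - j) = j*(j + 1)*(j - 1)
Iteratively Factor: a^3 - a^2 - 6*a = (a + 2)*(a^2 - 3*a) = a*(a + 2)*(a - 3)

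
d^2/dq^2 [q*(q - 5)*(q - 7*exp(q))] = -7*q^2*exp(q) + 7*q*exp(q) + 6*q + 56*exp(q) - 10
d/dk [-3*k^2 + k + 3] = 1 - 6*k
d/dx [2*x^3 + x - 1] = 6*x^2 + 1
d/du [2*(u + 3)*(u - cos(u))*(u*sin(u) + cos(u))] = 2*u*(u + 3)*(u - cos(u))*cos(u) + 2*(u + 3)*(u*sin(u) + cos(u))*(sin(u) + 1) + 2*(u - cos(u))*(u*sin(u) + cos(u))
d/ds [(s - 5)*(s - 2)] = 2*s - 7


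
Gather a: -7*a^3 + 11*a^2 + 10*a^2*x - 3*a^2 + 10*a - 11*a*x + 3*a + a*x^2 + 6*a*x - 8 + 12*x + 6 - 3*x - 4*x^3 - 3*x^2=-7*a^3 + a^2*(10*x + 8) + a*(x^2 - 5*x + 13) - 4*x^3 - 3*x^2 + 9*x - 2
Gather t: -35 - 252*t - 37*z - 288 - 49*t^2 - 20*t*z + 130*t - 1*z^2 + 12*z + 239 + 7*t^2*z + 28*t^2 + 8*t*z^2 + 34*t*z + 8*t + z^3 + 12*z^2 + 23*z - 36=t^2*(7*z - 21) + t*(8*z^2 + 14*z - 114) + z^3 + 11*z^2 - 2*z - 120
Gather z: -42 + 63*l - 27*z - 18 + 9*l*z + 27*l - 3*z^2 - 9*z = 90*l - 3*z^2 + z*(9*l - 36) - 60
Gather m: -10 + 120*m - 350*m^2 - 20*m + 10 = -350*m^2 + 100*m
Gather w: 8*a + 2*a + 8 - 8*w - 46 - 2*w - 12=10*a - 10*w - 50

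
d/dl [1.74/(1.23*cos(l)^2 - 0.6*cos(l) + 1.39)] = (4.2804*cos(l) - 1.044)*sin(l)/(1.23*cos(l)^2 - 0.6*cos(l) + 1.39)^2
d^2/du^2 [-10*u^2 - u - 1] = -20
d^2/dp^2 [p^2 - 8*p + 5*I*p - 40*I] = 2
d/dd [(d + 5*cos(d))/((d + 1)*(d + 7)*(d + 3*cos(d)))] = -(2*d^3*sin(d) + 2*d^3 + 16*d^2*sin(d) + 18*d^2*cos(d) + 8*d^2 + 14*d*sin(d) + 30*d*cos(d)^2 + 80*d*cos(d) + 120*cos(d)^2 + 14*cos(d))/((d + 1)^2*(d + 7)^2*(d + 3*cos(d))^2)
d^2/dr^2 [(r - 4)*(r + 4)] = 2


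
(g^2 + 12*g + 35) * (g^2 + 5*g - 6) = g^4 + 17*g^3 + 89*g^2 + 103*g - 210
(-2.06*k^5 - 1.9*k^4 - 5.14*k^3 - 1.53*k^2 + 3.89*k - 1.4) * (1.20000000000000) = -2.472*k^5 - 2.28*k^4 - 6.168*k^3 - 1.836*k^2 + 4.668*k - 1.68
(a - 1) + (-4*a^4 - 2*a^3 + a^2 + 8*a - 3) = -4*a^4 - 2*a^3 + a^2 + 9*a - 4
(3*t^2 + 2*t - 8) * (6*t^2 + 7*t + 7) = 18*t^4 + 33*t^3 - 13*t^2 - 42*t - 56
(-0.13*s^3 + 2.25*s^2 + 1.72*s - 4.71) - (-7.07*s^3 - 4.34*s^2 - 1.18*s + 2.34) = 6.94*s^3 + 6.59*s^2 + 2.9*s - 7.05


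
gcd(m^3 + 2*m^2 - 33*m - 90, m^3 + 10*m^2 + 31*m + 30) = m^2 + 8*m + 15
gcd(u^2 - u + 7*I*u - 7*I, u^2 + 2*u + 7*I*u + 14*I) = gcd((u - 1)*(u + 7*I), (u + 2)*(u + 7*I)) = u + 7*I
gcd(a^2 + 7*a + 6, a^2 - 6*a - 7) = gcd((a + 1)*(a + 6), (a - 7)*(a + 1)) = a + 1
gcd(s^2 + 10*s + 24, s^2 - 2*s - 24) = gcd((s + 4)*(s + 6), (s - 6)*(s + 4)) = s + 4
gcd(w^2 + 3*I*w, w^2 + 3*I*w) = w^2 + 3*I*w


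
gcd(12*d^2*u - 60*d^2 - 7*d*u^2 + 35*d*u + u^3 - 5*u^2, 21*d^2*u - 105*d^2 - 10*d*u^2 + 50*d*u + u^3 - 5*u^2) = -3*d*u + 15*d + u^2 - 5*u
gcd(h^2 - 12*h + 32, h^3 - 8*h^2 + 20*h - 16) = h - 4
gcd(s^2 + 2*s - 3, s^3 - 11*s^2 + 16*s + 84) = 1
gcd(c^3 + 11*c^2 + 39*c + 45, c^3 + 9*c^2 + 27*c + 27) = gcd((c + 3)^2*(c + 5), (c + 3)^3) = c^2 + 6*c + 9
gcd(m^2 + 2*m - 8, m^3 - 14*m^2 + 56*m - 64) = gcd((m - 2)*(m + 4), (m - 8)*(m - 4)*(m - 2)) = m - 2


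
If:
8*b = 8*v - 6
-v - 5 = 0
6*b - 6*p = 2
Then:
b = -23/4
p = -73/12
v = -5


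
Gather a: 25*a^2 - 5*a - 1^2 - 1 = 25*a^2 - 5*a - 2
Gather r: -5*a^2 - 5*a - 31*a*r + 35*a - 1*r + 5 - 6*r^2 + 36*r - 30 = -5*a^2 + 30*a - 6*r^2 + r*(35 - 31*a) - 25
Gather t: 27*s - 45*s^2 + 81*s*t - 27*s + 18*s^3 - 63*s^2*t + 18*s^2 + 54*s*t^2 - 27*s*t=18*s^3 - 27*s^2 + 54*s*t^2 + t*(-63*s^2 + 54*s)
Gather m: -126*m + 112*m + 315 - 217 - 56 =42 - 14*m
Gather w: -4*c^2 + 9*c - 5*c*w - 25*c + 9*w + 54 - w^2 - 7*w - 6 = -4*c^2 - 16*c - w^2 + w*(2 - 5*c) + 48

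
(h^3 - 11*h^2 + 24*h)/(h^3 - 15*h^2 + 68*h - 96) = h/(h - 4)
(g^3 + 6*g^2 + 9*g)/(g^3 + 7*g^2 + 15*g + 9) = g/(g + 1)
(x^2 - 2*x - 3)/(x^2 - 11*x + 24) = (x + 1)/(x - 8)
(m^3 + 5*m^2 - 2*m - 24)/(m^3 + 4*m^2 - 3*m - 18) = (m + 4)/(m + 3)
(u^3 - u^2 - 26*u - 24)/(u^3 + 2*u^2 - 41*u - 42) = (u + 4)/(u + 7)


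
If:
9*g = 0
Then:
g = 0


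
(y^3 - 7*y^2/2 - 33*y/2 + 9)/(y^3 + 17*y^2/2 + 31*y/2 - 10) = (y^2 - 3*y - 18)/(y^2 + 9*y + 20)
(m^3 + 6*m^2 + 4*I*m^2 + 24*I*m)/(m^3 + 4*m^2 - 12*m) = (m + 4*I)/(m - 2)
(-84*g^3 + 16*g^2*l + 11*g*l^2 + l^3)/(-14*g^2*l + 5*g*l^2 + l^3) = (6*g + l)/l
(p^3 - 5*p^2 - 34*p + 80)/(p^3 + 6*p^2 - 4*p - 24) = (p^2 - 3*p - 40)/(p^2 + 8*p + 12)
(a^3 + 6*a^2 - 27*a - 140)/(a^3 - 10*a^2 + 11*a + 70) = (a^2 + 11*a + 28)/(a^2 - 5*a - 14)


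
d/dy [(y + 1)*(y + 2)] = 2*y + 3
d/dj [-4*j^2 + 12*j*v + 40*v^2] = -8*j + 12*v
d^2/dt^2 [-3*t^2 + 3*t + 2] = -6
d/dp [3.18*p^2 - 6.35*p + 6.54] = 6.36*p - 6.35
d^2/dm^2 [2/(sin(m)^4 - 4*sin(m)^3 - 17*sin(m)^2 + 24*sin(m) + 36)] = 4*(-8*sin(m)^7 + 54*sin(m)^6 - 14*sin(m)^5 - 408*sin(m)^4 + 157*sin(m)^3 + 399*sin(m)^2 - 1548*sin(m) + 1188)/((sin(m) - 6)^3*(sin(m) - 2)^3*(sin(m) + 1)^2*(sin(m) + 3)^3)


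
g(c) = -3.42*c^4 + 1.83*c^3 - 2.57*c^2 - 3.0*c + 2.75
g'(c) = -13.68*c^3 + 5.49*c^2 - 5.14*c - 3.0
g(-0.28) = 3.33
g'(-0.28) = -0.83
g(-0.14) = 3.11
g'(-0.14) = -2.14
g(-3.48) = -596.64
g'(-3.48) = 657.91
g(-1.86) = -53.27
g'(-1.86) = 113.58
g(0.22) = 1.98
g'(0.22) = -4.01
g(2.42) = -110.92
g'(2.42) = -177.17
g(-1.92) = -60.39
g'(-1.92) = 123.93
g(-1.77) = -43.71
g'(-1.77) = 99.16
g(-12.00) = -74410.69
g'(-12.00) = 24488.28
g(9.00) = -21336.97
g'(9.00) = -9577.29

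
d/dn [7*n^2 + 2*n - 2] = 14*n + 2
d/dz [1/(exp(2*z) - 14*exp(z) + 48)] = 2*(7 - exp(z))*exp(z)/(exp(2*z) - 14*exp(z) + 48)^2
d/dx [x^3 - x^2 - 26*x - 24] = 3*x^2 - 2*x - 26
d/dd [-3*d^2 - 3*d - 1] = -6*d - 3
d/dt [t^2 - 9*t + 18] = 2*t - 9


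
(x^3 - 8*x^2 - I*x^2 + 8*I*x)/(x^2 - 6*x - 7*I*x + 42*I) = x*(x^2 - 8*x - I*x + 8*I)/(x^2 - 6*x - 7*I*x + 42*I)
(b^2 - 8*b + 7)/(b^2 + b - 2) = (b - 7)/(b + 2)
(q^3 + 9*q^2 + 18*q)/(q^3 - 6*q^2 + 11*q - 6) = q*(q^2 + 9*q + 18)/(q^3 - 6*q^2 + 11*q - 6)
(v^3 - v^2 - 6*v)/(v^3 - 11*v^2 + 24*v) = (v + 2)/(v - 8)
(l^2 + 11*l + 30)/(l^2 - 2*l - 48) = (l + 5)/(l - 8)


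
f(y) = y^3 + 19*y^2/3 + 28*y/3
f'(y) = 3*y^2 + 38*y/3 + 28/3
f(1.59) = 34.87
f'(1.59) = 37.06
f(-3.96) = 0.26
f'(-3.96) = 6.22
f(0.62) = 8.46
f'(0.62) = 18.34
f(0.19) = 2.01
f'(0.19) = 11.85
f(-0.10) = -0.87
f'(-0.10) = 8.10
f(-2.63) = 1.07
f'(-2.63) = -3.23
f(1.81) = 43.57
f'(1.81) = 42.09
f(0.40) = 4.81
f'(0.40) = 14.88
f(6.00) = 500.00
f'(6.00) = 193.33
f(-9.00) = -300.00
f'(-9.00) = 138.33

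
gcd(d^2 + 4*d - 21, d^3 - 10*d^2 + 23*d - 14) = 1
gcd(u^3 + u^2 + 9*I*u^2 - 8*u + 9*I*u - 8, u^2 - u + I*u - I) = u + I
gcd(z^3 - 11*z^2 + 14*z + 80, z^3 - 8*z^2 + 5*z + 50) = z^2 - 3*z - 10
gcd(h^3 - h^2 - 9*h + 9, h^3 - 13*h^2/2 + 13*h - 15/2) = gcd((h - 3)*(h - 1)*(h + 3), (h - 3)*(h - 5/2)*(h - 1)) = h^2 - 4*h + 3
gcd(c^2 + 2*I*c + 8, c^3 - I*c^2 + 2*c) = c - 2*I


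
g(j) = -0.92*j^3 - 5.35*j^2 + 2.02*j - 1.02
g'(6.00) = -161.54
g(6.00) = -380.22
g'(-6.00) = -33.14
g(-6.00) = -7.02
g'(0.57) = -4.98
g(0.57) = -1.78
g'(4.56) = -104.16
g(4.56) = -190.29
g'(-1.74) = 12.28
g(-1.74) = -15.89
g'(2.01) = -30.64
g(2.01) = -26.05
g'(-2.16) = 12.25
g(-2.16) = -21.07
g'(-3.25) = 7.64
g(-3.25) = -32.51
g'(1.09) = -12.92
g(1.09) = -6.37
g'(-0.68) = 8.02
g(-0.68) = -4.58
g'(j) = -2.76*j^2 - 10.7*j + 2.02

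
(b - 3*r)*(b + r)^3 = b^4 - 6*b^2*r^2 - 8*b*r^3 - 3*r^4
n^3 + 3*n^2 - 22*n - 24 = (n - 4)*(n + 1)*(n + 6)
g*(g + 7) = g^2 + 7*g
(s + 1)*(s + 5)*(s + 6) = s^3 + 12*s^2 + 41*s + 30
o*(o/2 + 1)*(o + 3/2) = o^3/2 + 7*o^2/4 + 3*o/2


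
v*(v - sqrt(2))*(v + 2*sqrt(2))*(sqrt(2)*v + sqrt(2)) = sqrt(2)*v^4 + sqrt(2)*v^3 + 2*v^3 - 4*sqrt(2)*v^2 + 2*v^2 - 4*sqrt(2)*v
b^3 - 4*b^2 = b^2*(b - 4)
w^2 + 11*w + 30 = (w + 5)*(w + 6)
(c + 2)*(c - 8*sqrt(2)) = c^2 - 8*sqrt(2)*c + 2*c - 16*sqrt(2)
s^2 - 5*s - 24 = (s - 8)*(s + 3)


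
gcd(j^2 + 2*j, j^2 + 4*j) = j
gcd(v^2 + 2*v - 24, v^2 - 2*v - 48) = v + 6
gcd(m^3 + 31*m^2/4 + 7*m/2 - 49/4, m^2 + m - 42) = m + 7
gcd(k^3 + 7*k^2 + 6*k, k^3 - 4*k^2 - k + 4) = k + 1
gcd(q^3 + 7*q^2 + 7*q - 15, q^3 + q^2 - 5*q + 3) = q^2 + 2*q - 3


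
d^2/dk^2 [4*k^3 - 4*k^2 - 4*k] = 24*k - 8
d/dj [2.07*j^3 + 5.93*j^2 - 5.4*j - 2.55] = 6.21*j^2 + 11.86*j - 5.4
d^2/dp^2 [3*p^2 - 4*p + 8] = 6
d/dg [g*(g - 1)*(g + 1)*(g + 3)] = 4*g^3 + 9*g^2 - 2*g - 3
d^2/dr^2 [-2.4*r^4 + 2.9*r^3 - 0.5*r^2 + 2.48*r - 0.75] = -28.8*r^2 + 17.4*r - 1.0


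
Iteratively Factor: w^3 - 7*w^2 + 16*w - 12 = (w - 2)*(w^2 - 5*w + 6) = (w - 2)^2*(w - 3)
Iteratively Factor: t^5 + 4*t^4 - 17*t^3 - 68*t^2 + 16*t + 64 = (t + 1)*(t^4 + 3*t^3 - 20*t^2 - 48*t + 64) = (t - 1)*(t + 1)*(t^3 + 4*t^2 - 16*t - 64) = (t - 1)*(t + 1)*(t + 4)*(t^2 - 16) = (t - 4)*(t - 1)*(t + 1)*(t + 4)*(t + 4)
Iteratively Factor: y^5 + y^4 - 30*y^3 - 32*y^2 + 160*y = (y + 4)*(y^4 - 3*y^3 - 18*y^2 + 40*y) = y*(y + 4)*(y^3 - 3*y^2 - 18*y + 40) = y*(y + 4)^2*(y^2 - 7*y + 10) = y*(y - 5)*(y + 4)^2*(y - 2)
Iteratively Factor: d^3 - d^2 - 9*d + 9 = (d - 1)*(d^2 - 9) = (d - 3)*(d - 1)*(d + 3)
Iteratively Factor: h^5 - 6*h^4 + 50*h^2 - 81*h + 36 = (h + 3)*(h^4 - 9*h^3 + 27*h^2 - 31*h + 12) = (h - 4)*(h + 3)*(h^3 - 5*h^2 + 7*h - 3) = (h - 4)*(h - 1)*(h + 3)*(h^2 - 4*h + 3) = (h - 4)*(h - 1)^2*(h + 3)*(h - 3)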